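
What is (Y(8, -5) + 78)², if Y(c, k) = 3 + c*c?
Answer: 21025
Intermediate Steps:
Y(c, k) = 3 + c²
(Y(8, -5) + 78)² = ((3 + 8²) + 78)² = ((3 + 64) + 78)² = (67 + 78)² = 145² = 21025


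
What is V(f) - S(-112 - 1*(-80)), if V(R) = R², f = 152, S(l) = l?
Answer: 23136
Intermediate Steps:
V(f) - S(-112 - 1*(-80)) = 152² - (-112 - 1*(-80)) = 23104 - (-112 + 80) = 23104 - 1*(-32) = 23104 + 32 = 23136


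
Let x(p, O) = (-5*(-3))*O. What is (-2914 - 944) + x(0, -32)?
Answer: -4338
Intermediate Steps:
x(p, O) = 15*O
(-2914 - 944) + x(0, -32) = (-2914 - 944) + 15*(-32) = -3858 - 480 = -4338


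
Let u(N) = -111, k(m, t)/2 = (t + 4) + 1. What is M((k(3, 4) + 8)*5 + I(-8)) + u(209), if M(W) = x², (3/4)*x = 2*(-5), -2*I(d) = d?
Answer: 601/9 ≈ 66.778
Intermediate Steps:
k(m, t) = 10 + 2*t (k(m, t) = 2*((t + 4) + 1) = 2*((4 + t) + 1) = 2*(5 + t) = 10 + 2*t)
I(d) = -d/2
x = -40/3 (x = 4*(2*(-5))/3 = (4/3)*(-10) = -40/3 ≈ -13.333)
M(W) = 1600/9 (M(W) = (-40/3)² = 1600/9)
M((k(3, 4) + 8)*5 + I(-8)) + u(209) = 1600/9 - 111 = 601/9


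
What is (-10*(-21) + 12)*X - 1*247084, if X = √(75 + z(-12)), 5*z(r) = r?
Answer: -247084 + 2442*√15/5 ≈ -2.4519e+5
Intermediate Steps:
z(r) = r/5
X = 11*√15/5 (X = √(75 + (⅕)*(-12)) = √(75 - 12/5) = √(363/5) = 11*√15/5 ≈ 8.5206)
(-10*(-21) + 12)*X - 1*247084 = (-10*(-21) + 12)*(11*√15/5) - 1*247084 = (210 + 12)*(11*√15/5) - 247084 = 222*(11*√15/5) - 247084 = 2442*√15/5 - 247084 = -247084 + 2442*√15/5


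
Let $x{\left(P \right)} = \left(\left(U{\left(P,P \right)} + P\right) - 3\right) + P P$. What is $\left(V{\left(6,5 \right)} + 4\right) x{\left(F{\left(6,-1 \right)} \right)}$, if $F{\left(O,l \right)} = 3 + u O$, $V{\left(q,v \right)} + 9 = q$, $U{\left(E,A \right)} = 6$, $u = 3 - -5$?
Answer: $2655$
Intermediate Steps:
$u = 8$ ($u = 3 + 5 = 8$)
$V{\left(q,v \right)} = -9 + q$
$F{\left(O,l \right)} = 3 + 8 O$
$x{\left(P \right)} = 3 + P + P^{2}$ ($x{\left(P \right)} = \left(\left(6 + P\right) - 3\right) + P P = \left(3 + P\right) + P^{2} = 3 + P + P^{2}$)
$\left(V{\left(6,5 \right)} + 4\right) x{\left(F{\left(6,-1 \right)} \right)} = \left(\left(-9 + 6\right) + 4\right) \left(3 + \left(3 + 8 \cdot 6\right) + \left(3 + 8 \cdot 6\right)^{2}\right) = \left(-3 + 4\right) \left(3 + \left(3 + 48\right) + \left(3 + 48\right)^{2}\right) = 1 \left(3 + 51 + 51^{2}\right) = 1 \left(3 + 51 + 2601\right) = 1 \cdot 2655 = 2655$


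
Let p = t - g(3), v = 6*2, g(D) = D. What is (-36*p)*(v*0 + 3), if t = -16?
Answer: 2052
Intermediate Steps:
v = 12
p = -19 (p = -16 - 1*3 = -16 - 3 = -19)
(-36*p)*(v*0 + 3) = (-36*(-19))*(12*0 + 3) = 684*(0 + 3) = 684*3 = 2052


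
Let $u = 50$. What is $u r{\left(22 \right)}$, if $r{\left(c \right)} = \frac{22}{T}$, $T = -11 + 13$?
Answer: $550$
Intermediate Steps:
$T = 2$
$r{\left(c \right)} = 11$ ($r{\left(c \right)} = \frac{22}{2} = 22 \cdot \frac{1}{2} = 11$)
$u r{\left(22 \right)} = 50 \cdot 11 = 550$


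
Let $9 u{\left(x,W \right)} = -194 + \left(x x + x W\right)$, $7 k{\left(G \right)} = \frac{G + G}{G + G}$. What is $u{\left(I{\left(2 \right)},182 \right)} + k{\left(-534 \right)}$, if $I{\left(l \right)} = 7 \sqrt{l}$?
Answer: $- \frac{221}{21} + \frac{1274 \sqrt{2}}{9} \approx 189.67$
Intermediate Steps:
$k{\left(G \right)} = \frac{1}{7}$ ($k{\left(G \right)} = \frac{\left(G + G\right) \frac{1}{G + G}}{7} = \frac{2 G \frac{1}{2 G}}{7} = \frac{1}{7} \cdot 1 = \frac{1}{7}$)
$u{\left(x,W \right)} = - \frac{194}{9} + \frac{x^{2}}{9} + \frac{W x}{9}$ ($u{\left(x,W \right)} = \frac{-194 + \left(x x + x W\right)}{9} = \frac{-194 + \left(x^{2} + W x\right)}{9} = \frac{-194 + x^{2} + W x}{9} = - \frac{194}{9} + \frac{x^{2}}{9} + \frac{W x}{9}$)
$u{\left(I{\left(2 \right)},182 \right)} + k{\left(-534 \right)} = \left(- \frac{194}{9} + \frac{\left(7 \sqrt{2}\right)^{2}}{9} + \frac{1}{9} \cdot 182 \cdot 7 \sqrt{2}\right) + \frac{1}{7} = \left(- \frac{194}{9} + \frac{1}{9} \cdot 98 + \frac{1274 \sqrt{2}}{9}\right) + \frac{1}{7} = \left(- \frac{194}{9} + \frac{98}{9} + \frac{1274 \sqrt{2}}{9}\right) + \frac{1}{7} = \left(- \frac{32}{3} + \frac{1274 \sqrt{2}}{9}\right) + \frac{1}{7} = - \frac{221}{21} + \frac{1274 \sqrt{2}}{9}$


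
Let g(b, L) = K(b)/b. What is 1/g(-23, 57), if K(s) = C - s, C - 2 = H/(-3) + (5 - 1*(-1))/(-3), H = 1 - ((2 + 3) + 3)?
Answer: -69/76 ≈ -0.90790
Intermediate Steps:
H = -7 (H = 1 - (5 + 3) = 1 - 1*8 = 1 - 8 = -7)
C = 7/3 (C = 2 + (-7/(-3) + (5 - 1*(-1))/(-3)) = 2 + (-7*(-1/3) + (5 + 1)*(-1/3)) = 2 + (7/3 + 6*(-1/3)) = 2 + (7/3 - 2) = 2 + 1/3 = 7/3 ≈ 2.3333)
K(s) = 7/3 - s
g(b, L) = (7/3 - b)/b
1/g(-23, 57) = 1/((7/3 - 1*(-23))/(-23)) = 1/(-(7/3 + 23)/23) = 1/(-1/23*76/3) = 1/(-76/69) = -69/76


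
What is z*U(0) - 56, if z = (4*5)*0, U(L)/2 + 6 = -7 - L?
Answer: -56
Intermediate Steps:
U(L) = -26 - 2*L (U(L) = -12 + 2*(-7 - L) = -12 + (-14 - 2*L) = -26 - 2*L)
z = 0 (z = 20*0 = 0)
z*U(0) - 56 = 0*(-26 - 2*0) - 56 = 0*(-26 + 0) - 56 = 0*(-26) - 56 = 0 - 56 = -56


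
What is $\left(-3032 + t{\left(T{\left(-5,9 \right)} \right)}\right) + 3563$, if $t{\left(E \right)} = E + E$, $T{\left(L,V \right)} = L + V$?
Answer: $539$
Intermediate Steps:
$t{\left(E \right)} = 2 E$
$\left(-3032 + t{\left(T{\left(-5,9 \right)} \right)}\right) + 3563 = \left(-3032 + 2 \left(-5 + 9\right)\right) + 3563 = \left(-3032 + 2 \cdot 4\right) + 3563 = \left(-3032 + 8\right) + 3563 = -3024 + 3563 = 539$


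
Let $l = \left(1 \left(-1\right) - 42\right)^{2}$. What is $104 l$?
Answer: $192296$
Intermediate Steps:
$l = 1849$ ($l = \left(-1 - 42\right)^{2} = \left(-43\right)^{2} = 1849$)
$104 l = 104 \cdot 1849 = 192296$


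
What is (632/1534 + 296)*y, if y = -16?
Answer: -3637568/767 ≈ -4742.6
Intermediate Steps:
(632/1534 + 296)*y = (632/1534 + 296)*(-16) = (632*(1/1534) + 296)*(-16) = (316/767 + 296)*(-16) = (227348/767)*(-16) = -3637568/767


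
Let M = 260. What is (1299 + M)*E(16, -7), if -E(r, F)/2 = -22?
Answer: 68596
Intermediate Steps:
E(r, F) = 44 (E(r, F) = -2*(-22) = 44)
(1299 + M)*E(16, -7) = (1299 + 260)*44 = 1559*44 = 68596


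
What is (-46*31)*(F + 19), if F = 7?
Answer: -37076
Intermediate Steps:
(-46*31)*(F + 19) = (-46*31)*(7 + 19) = -1426*26 = -37076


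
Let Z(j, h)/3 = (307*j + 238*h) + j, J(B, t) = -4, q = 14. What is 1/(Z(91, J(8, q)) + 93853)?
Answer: 1/175081 ≈ 5.7116e-6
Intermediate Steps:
Z(j, h) = 714*h + 924*j (Z(j, h) = 3*((307*j + 238*h) + j) = 3*((238*h + 307*j) + j) = 3*(238*h + 308*j) = 714*h + 924*j)
1/(Z(91, J(8, q)) + 93853) = 1/((714*(-4) + 924*91) + 93853) = 1/((-2856 + 84084) + 93853) = 1/(81228 + 93853) = 1/175081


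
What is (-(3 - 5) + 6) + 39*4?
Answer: 164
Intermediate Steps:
(-(3 - 5) + 6) + 39*4 = (-1*(-2) + 6) + 156 = (2 + 6) + 156 = 8 + 156 = 164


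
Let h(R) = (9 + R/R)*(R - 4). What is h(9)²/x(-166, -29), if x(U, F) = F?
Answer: -2500/29 ≈ -86.207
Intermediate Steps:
h(R) = -40 + 10*R (h(R) = (9 + 1)*(-4 + R) = 10*(-4 + R) = -40 + 10*R)
h(9)²/x(-166, -29) = (-40 + 10*9)²/(-29) = (-40 + 90)²*(-1/29) = 50²*(-1/29) = 2500*(-1/29) = -2500/29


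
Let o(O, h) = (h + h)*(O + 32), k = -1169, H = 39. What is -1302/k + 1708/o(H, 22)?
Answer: 216575/130427 ≈ 1.6605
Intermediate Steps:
o(O, h) = 2*h*(32 + O) (o(O, h) = (2*h)*(32 + O) = 2*h*(32 + O))
-1302/k + 1708/o(H, 22) = -1302/(-1169) + 1708/((2*22*(32 + 39))) = -1302*(-1/1169) + 1708/((2*22*71)) = 186/167 + 1708/3124 = 186/167 + 1708*(1/3124) = 186/167 + 427/781 = 216575/130427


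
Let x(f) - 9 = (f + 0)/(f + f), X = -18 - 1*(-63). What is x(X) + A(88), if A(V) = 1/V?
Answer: 837/88 ≈ 9.5114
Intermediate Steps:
X = 45 (X = -18 + 63 = 45)
x(f) = 19/2 (x(f) = 9 + (f + 0)/(f + f) = 9 + f/((2*f)) = 9 + f*(1/(2*f)) = 9 + ½ = 19/2)
x(X) + A(88) = 19/2 + 1/88 = 837/88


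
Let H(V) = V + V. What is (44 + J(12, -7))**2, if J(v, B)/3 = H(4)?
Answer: 4624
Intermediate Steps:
H(V) = 2*V
J(v, B) = 24 (J(v, B) = 3*(2*4) = 3*8 = 24)
(44 + J(12, -7))**2 = (44 + 24)**2 = 68**2 = 4624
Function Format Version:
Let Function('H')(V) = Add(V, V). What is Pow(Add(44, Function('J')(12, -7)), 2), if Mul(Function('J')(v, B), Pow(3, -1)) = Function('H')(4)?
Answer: 4624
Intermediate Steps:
Function('H')(V) = Mul(2, V)
Function('J')(v, B) = 24 (Function('J')(v, B) = Mul(3, Mul(2, 4)) = Mul(3, 8) = 24)
Pow(Add(44, Function('J')(12, -7)), 2) = Pow(Add(44, 24), 2) = Pow(68, 2) = 4624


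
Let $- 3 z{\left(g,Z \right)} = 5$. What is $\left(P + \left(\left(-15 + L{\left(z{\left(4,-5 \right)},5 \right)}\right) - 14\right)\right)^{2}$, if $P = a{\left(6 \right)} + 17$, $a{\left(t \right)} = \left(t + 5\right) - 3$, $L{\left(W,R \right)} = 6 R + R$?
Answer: $961$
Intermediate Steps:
$z{\left(g,Z \right)} = - \frac{5}{3}$ ($z{\left(g,Z \right)} = \left(- \frac{1}{3}\right) 5 = - \frac{5}{3}$)
$L{\left(W,R \right)} = 7 R$
$a{\left(t \right)} = 2 + t$ ($a{\left(t \right)} = \left(5 + t\right) - 3 = 2 + t$)
$P = 25$ ($P = \left(2 + 6\right) + 17 = 8 + 17 = 25$)
$\left(P + \left(\left(-15 + L{\left(z{\left(4,-5 \right)},5 \right)}\right) - 14\right)\right)^{2} = \left(25 + \left(\left(-15 + 7 \cdot 5\right) - 14\right)\right)^{2} = \left(25 + \left(\left(-15 + 35\right) - 14\right)\right)^{2} = \left(25 + \left(20 - 14\right)\right)^{2} = \left(25 + 6\right)^{2} = 31^{2} = 961$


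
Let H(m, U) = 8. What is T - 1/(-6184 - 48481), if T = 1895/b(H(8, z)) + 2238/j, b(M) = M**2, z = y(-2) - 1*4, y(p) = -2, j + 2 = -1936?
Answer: 32154684317/1130034880 ≈ 28.455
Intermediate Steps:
j = -1938 (j = -2 - 1936 = -1938)
z = -6 (z = -2 - 1*4 = -2 - 4 = -6)
T = 588213/20672 (T = 1895/(8**2) + 2238/(-1938) = 1895/64 + 2238*(-1/1938) = 1895*(1/64) - 373/323 = 1895/64 - 373/323 = 588213/20672 ≈ 28.455)
T - 1/(-6184 - 48481) = 588213/20672 - 1/(-6184 - 48481) = 588213/20672 - 1/(-54665) = 588213/20672 - 1*(-1/54665) = 588213/20672 + 1/54665 = 32154684317/1130034880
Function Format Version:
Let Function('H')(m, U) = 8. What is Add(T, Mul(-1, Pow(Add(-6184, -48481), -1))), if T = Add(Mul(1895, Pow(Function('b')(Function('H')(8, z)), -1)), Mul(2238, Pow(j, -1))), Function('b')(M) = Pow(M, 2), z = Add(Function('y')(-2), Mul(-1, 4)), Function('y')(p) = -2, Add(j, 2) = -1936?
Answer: Rational(32154684317, 1130034880) ≈ 28.455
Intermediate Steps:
j = -1938 (j = Add(-2, -1936) = -1938)
z = -6 (z = Add(-2, Mul(-1, 4)) = Add(-2, -4) = -6)
T = Rational(588213, 20672) (T = Add(Mul(1895, Pow(Pow(8, 2), -1)), Mul(2238, Pow(-1938, -1))) = Add(Mul(1895, Pow(64, -1)), Mul(2238, Rational(-1, 1938))) = Add(Mul(1895, Rational(1, 64)), Rational(-373, 323)) = Add(Rational(1895, 64), Rational(-373, 323)) = Rational(588213, 20672) ≈ 28.455)
Add(T, Mul(-1, Pow(Add(-6184, -48481), -1))) = Add(Rational(588213, 20672), Mul(-1, Pow(Add(-6184, -48481), -1))) = Add(Rational(588213, 20672), Mul(-1, Pow(-54665, -1))) = Add(Rational(588213, 20672), Mul(-1, Rational(-1, 54665))) = Add(Rational(588213, 20672), Rational(1, 54665)) = Rational(32154684317, 1130034880)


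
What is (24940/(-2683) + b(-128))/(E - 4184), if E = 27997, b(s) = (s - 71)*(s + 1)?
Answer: 67782519/63890279 ≈ 1.0609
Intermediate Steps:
b(s) = (1 + s)*(-71 + s) (b(s) = (-71 + s)*(1 + s) = (1 + s)*(-71 + s))
(24940/(-2683) + b(-128))/(E - 4184) = (24940/(-2683) + (-71 + (-128)² - 70*(-128)))/(27997 - 4184) = (24940*(-1/2683) + (-71 + 16384 + 8960))/23813 = (-24940/2683 + 25273)*(1/23813) = (67782519/2683)*(1/23813) = 67782519/63890279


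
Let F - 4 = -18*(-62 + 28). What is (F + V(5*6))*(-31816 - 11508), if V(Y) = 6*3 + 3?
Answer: -27597388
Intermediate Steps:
V(Y) = 21 (V(Y) = 18 + 3 = 21)
F = 616 (F = 4 - 18*(-62 + 28) = 4 - 18*(-34) = 4 + 612 = 616)
(F + V(5*6))*(-31816 - 11508) = (616 + 21)*(-31816 - 11508) = 637*(-43324) = -27597388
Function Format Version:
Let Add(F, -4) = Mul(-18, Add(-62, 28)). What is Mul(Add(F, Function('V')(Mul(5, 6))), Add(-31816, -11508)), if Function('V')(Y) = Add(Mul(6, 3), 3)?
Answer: -27597388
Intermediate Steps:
Function('V')(Y) = 21 (Function('V')(Y) = Add(18, 3) = 21)
F = 616 (F = Add(4, Mul(-18, Add(-62, 28))) = Add(4, Mul(-18, -34)) = Add(4, 612) = 616)
Mul(Add(F, Function('V')(Mul(5, 6))), Add(-31816, -11508)) = Mul(Add(616, 21), Add(-31816, -11508)) = Mul(637, -43324) = -27597388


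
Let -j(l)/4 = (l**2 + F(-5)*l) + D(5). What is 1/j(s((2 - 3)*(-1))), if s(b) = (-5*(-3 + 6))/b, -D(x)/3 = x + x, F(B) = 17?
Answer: 1/240 ≈ 0.0041667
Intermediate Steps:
D(x) = -6*x (D(x) = -3*(x + x) = -6*x)
s(b) = -15/b (s(b) = (-5*3)/b = -15/b)
j(l) = 120 - 68*l - 4*l**2 (j(l) = -4*((l**2 + 17*l) - 6*5) = -4*((l**2 + 17*l) - 30) = -4*(-30 + l**2 + 17*l) = 120 - 68*l - 4*l**2)
1/j(s((2 - 3)*(-1))) = 1/(120 - (-1020)/((2 - 3)*(-1)) - 4*225/(2 - 3)**2) = 1/(120 - (-1020)/((-1*(-1))) - 4*(-15/((-1*(-1))))**2) = 1/(120 - (-1020)/1 - 4*(-15/1)**2) = 1/(120 - (-1020) - 4*(-15*1)**2) = 1/(120 - 68*(-15) - 4*(-15)**2) = 1/(120 + 1020 - 4*225) = 1/(120 + 1020 - 900) = 1/240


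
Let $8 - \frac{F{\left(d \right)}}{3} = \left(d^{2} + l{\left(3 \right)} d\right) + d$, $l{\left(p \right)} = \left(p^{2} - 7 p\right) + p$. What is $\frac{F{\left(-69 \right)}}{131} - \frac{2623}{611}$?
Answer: $- \frac{10067678}{80041} \approx -125.78$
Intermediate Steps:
$l{\left(p \right)} = p^{2} - 6 p$
$F{\left(d \right)} = 24 - 3 d^{2} + 24 d$ ($F{\left(d \right)} = 24 - 3 \left(\left(d^{2} + 3 \left(-6 + 3\right) d\right) + d\right) = 24 - 3 \left(\left(d^{2} + 3 \left(-3\right) d\right) + d\right) = 24 - 3 \left(\left(d^{2} - 9 d\right) + d\right) = 24 - 3 \left(d^{2} - 8 d\right) = 24 - \left(- 24 d + 3 d^{2}\right) = 24 - 3 d^{2} + 24 d$)
$\frac{F{\left(-69 \right)}}{131} - \frac{2623}{611} = \frac{24 - 3 \left(-69\right)^{2} + 24 \left(-69\right)}{131} - \frac{2623}{611} = \left(24 - 14283 - 1656\right) \frac{1}{131} - \frac{2623}{611} = \left(-15915\right) \frac{1}{131} - \frac{2623}{611} = - \frac{15915}{131} - \frac{2623}{611} = - \frac{10067678}{80041}$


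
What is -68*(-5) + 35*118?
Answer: 4470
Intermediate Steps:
-68*(-5) + 35*118 = 340 + 4130 = 4470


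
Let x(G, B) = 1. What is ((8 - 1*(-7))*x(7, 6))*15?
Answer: 225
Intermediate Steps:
((8 - 1*(-7))*x(7, 6))*15 = ((8 - 1*(-7))*1)*15 = ((8 + 7)*1)*15 = (15*1)*15 = 15*15 = 225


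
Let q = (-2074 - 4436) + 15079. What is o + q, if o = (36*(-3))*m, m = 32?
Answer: 5113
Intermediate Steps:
o = -3456 (o = (36*(-3))*32 = -108*32 = -3456)
q = 8569 (q = -6510 + 15079 = 8569)
o + q = -3456 + 8569 = 5113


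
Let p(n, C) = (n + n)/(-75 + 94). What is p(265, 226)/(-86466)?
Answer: -265/821427 ≈ -0.00032261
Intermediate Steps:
p(n, C) = 2*n/19 (p(n, C) = (2*n)/19 = (2*n)*(1/19) = 2*n/19)
p(265, 226)/(-86466) = ((2/19)*265)/(-86466) = (530/19)*(-1/86466) = -265/821427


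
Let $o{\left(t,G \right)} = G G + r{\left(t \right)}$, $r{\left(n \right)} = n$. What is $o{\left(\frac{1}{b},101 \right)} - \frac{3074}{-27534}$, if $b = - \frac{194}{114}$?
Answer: $\frac{13621769569}{1335399} \approx 10201.0$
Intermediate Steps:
$b = - \frac{97}{57}$ ($b = \left(-194\right) \frac{1}{114} = - \frac{97}{57} \approx -1.7018$)
$o{\left(t,G \right)} = t + G^{2}$ ($o{\left(t,G \right)} = G G + t = G^{2} + t = t + G^{2}$)
$o{\left(\frac{1}{b},101 \right)} - \frac{3074}{-27534} = \left(\frac{1}{- \frac{97}{57}} + 101^{2}\right) - \frac{3074}{-27534} = \left(- \frac{57}{97} + 10201\right) - - \frac{1537}{13767} = \frac{989440}{97} + \frac{1537}{13767} = \frac{13621769569}{1335399}$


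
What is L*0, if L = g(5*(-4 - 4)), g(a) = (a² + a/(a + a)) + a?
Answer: 0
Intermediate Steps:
g(a) = ½ + a + a² (g(a) = (a² + a/((2*a))) + a = (a² + (1/(2*a))*a) + a = (a² + ½) + a = (½ + a²) + a = ½ + a + a²)
L = 3121/2 (L = ½ + 5*(-4 - 4) + (5*(-4 - 4))² = ½ + 5*(-8) + (5*(-8))² = ½ - 40 + (-40)² = ½ - 40 + 1600 = 3121/2 ≈ 1560.5)
L*0 = (3121/2)*0 = 0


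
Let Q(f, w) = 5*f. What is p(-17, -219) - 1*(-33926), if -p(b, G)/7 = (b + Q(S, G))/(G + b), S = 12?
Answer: 8006837/236 ≈ 33927.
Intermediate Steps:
p(b, G) = -7*(60 + b)/(G + b) (p(b, G) = -7*(b + 5*12)/(G + b) = -7*(b + 60)/(G + b) = -7*(60 + b)/(G + b))
p(-17, -219) - 1*(-33926) = 7*(-60 - 1*(-17))/(-219 - 17) - 1*(-33926) = 7*(-60 + 17)/(-236) + 33926 = 7*(-1/236)*(-43) + 33926 = 301/236 + 33926 = 8006837/236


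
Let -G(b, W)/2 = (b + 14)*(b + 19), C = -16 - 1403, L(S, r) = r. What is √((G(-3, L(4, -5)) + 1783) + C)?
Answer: 2*√3 ≈ 3.4641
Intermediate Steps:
C = -1419
G(b, W) = -2*(14 + b)*(19 + b) (G(b, W) = -2*(b + 14)*(b + 19) = -2*(14 + b)*(19 + b))
√((G(-3, L(4, -5)) + 1783) + C) = √(((-532 - 66*(-3) - 2*(-3)²) + 1783) - 1419) = √(((-532 + 198 - 2*9) + 1783) - 1419) = √(((-532 + 198 - 18) + 1783) - 1419) = √((-352 + 1783) - 1419) = √(1431 - 1419) = √12 = 2*√3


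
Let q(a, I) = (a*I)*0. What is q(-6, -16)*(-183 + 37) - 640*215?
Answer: -137600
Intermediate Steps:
q(a, I) = 0 (q(a, I) = (I*a)*0 = 0)
q(-6, -16)*(-183 + 37) - 640*215 = 0*(-183 + 37) - 640*215 = 0*(-146) - 1*137600 = 0 - 137600 = -137600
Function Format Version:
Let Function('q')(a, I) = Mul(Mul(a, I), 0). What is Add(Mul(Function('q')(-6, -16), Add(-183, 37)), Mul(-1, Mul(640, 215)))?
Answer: -137600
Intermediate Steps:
Function('q')(a, I) = 0 (Function('q')(a, I) = Mul(Mul(I, a), 0) = 0)
Add(Mul(Function('q')(-6, -16), Add(-183, 37)), Mul(-1, Mul(640, 215))) = Add(Mul(0, Add(-183, 37)), Mul(-1, Mul(640, 215))) = Add(Mul(0, -146), Mul(-1, 137600)) = Add(0, -137600) = -137600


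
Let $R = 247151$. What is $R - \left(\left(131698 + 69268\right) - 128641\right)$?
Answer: $174826$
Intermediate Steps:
$R - \left(\left(131698 + 69268\right) - 128641\right) = 247151 - \left(\left(131698 + 69268\right) - 128641\right) = 247151 - \left(200966 - 128641\right) = 247151 - 72325 = 174826$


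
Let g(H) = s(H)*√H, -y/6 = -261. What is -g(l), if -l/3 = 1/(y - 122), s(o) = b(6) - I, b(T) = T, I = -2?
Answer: -4*I*√3/19 ≈ -0.36464*I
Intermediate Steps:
y = 1566 (y = -6*(-261) = 1566)
s(o) = 8 (s(o) = 6 - 1*(-2) = 6 + 2 = 8)
l = -3/1444 (l = -3/(1566 - 122) = -3/1444 ≈ -0.0020776)
g(H) = 8*√H
-g(l) = -8*√(-3/1444) = -8*I*√3/38 = -4*I*√3/19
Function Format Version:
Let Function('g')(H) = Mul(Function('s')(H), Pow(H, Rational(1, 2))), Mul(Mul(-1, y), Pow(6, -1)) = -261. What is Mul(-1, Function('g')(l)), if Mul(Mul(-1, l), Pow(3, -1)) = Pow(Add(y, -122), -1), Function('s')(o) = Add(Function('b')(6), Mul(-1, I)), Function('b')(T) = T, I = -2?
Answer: Mul(Rational(-4, 19), I, Pow(3, Rational(1, 2))) ≈ Mul(-0.36464, I)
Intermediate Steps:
y = 1566 (y = Mul(-6, -261) = 1566)
Function('s')(o) = 8 (Function('s')(o) = Add(6, Mul(-1, -2)) = Add(6, 2) = 8)
l = Rational(-3, 1444) (l = Mul(-3, Pow(Add(1566, -122), -1)) = Mul(-3, Pow(1444, -1)) = Mul(-3, Rational(1, 1444)) = Rational(-3, 1444) ≈ -0.0020776)
Function('g')(H) = Mul(8, Pow(H, Rational(1, 2)))
Mul(-1, Function('g')(l)) = Mul(-1, Mul(8, Pow(Rational(-3, 1444), Rational(1, 2)))) = Mul(-1, Mul(8, Mul(Rational(1, 38), I, Pow(3, Rational(1, 2))))) = Mul(-1, Mul(Rational(4, 19), I, Pow(3, Rational(1, 2)))) = Mul(Rational(-4, 19), I, Pow(3, Rational(1, 2)))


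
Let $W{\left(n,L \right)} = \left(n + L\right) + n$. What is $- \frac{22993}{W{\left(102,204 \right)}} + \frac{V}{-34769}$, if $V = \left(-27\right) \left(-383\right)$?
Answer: $- \frac{803662745}{14185752} \approx -56.653$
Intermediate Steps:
$W{\left(n,L \right)} = L + 2 n$ ($W{\left(n,L \right)} = \left(L + n\right) + n = L + 2 n$)
$V = 10341$
$- \frac{22993}{W{\left(102,204 \right)}} + \frac{V}{-34769} = - \frac{22993}{204 + 2 \cdot 102} + \frac{10341}{-34769} = - \frac{22993}{204 + 204} + 10341 \left(- \frac{1}{34769}\right) = - \frac{22993}{408} - \frac{10341}{34769} = - \frac{803662745}{14185752}$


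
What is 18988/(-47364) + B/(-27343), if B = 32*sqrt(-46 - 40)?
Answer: -4747/11841 - 32*I*sqrt(86)/27343 ≈ -0.4009 - 0.010853*I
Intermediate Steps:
B = 32*I*sqrt(86) (B = 32*sqrt(-86) = 32*(I*sqrt(86)) = 32*I*sqrt(86) ≈ 296.76*I)
18988/(-47364) + B/(-27343) = 18988/(-47364) + (32*I*sqrt(86))/(-27343) = 18988*(-1/47364) + (32*I*sqrt(86))*(-1/27343) = -4747/11841 - 32*I*sqrt(86)/27343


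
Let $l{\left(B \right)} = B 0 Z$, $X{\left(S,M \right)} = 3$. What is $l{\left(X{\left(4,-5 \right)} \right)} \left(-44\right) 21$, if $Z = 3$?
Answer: $0$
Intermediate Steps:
$l{\left(B \right)} = 0$ ($l{\left(B \right)} = B 0 \cdot 3 = 0 \cdot 3 = 0$)
$l{\left(X{\left(4,-5 \right)} \right)} \left(-44\right) 21 = 0 \left(-44\right) 21 = 0 \cdot 21 = 0$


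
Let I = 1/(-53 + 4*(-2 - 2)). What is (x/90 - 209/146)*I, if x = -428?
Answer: 40649/453330 ≈ 0.089668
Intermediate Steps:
I = -1/69 (I = 1/(-53 + 4*(-4)) = 1/(-53 - 16) = 1/(-69) = -1/69 ≈ -0.014493)
(x/90 - 209/146)*I = (-428/90 - 209/146)*(-1/69) = (-428*1/90 - 209*1/146)*(-1/69) = (-214/45 - 209/146)*(-1/69) = -40649/6570*(-1/69) = 40649/453330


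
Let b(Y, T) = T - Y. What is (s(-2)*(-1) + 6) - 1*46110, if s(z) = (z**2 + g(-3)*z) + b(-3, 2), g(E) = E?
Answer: -46119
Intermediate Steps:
s(z) = 5 + z**2 - 3*z (s(z) = (z**2 - 3*z) + (2 - 1*(-3)) = (z**2 - 3*z) + (2 + 3) = (z**2 - 3*z) + 5 = 5 + z**2 - 3*z)
(s(-2)*(-1) + 6) - 1*46110 = ((5 + (-2)**2 - 3*(-2))*(-1) + 6) - 1*46110 = ((5 + 4 + 6)*(-1) + 6) - 46110 = (15*(-1) + 6) - 46110 = (-15 + 6) - 46110 = -9 - 46110 = -46119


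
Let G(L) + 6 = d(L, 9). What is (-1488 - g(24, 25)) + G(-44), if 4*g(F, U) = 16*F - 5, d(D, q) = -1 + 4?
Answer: -6343/4 ≈ -1585.8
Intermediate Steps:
d(D, q) = 3
g(F, U) = -5/4 + 4*F (g(F, U) = (16*F - 5)/4 = (-5 + 16*F)/4 = -5/4 + 4*F)
G(L) = -3 (G(L) = -6 + 3 = -3)
(-1488 - g(24, 25)) + G(-44) = (-1488 - (-5/4 + 4*24)) - 3 = (-1488 - (-5/4 + 96)) - 3 = (-1488 - 1*379/4) - 3 = (-1488 - 379/4) - 3 = -6331/4 - 3 = -6343/4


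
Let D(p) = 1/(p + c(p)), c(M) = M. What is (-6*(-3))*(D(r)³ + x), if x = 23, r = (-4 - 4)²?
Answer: 434110473/1048576 ≈ 414.00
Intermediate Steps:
r = 64 (r = (-8)² = 64)
D(p) = 1/(2*p) (D(p) = 1/(p + p) = 1/(2*p))
(-6*(-3))*(D(r)³ + x) = (-6*(-3))*(((½)/64)³ + 23) = 18*(((½)*(1/64))³ + 23) = 18*((1/128)³ + 23) = 18*(1/2097152 + 23) = 18*(48234497/2097152) = 434110473/1048576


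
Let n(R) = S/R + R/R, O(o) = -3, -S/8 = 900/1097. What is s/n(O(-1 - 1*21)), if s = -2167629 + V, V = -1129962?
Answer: -3617457327/3497 ≈ -1.0344e+6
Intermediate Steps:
S = -7200/1097 ≈ -6.5634
n(R) = 1 - 7200/(1097*R) (n(R) = -7200/(1097*R) + R/R = -7200/(1097*R) + 1 = 1 - 7200/(1097*R))
s = -3297591 (s = -2167629 - 1129962 = -3297591)
s/n(O(-1 - 1*21)) = -3297591*(-3/(-7200/1097 - 3)) = -3297591/((-1/3*(-10491/1097))) = -3297591/3497/1097 = -3297591*1097/3497 = -3617457327/3497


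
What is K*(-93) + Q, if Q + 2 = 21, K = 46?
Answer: -4259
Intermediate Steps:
Q = 19 (Q = -2 + 21 = 19)
K*(-93) + Q = 46*(-93) + 19 = -4278 + 19 = -4259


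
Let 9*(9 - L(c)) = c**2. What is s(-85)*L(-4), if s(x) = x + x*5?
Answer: -11050/3 ≈ -3683.3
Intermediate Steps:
s(x) = 6*x (s(x) = x + 5*x = 6*x)
L(c) = 9 - c**2/9
s(-85)*L(-4) = (6*(-85))*(9 - 1/9*(-4)**2) = -510*(9 - 1/9*16) = -510*(9 - 16/9) = -510*65/9 = -11050/3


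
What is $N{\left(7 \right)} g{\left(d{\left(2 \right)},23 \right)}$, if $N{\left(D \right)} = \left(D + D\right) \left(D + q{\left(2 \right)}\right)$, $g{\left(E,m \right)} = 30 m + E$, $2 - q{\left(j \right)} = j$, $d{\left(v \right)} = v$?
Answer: $67816$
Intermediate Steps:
$q{\left(j \right)} = 2 - j$
$g{\left(E,m \right)} = E + 30 m$
$N{\left(D \right)} = 2 D^{2}$ ($N{\left(D \right)} = \left(D + D\right) \left(D + \left(2 - 2\right)\right) = 2 D \left(D + \left(2 - 2\right)\right) = 2 D \left(D + 0\right) = 2 D D = 2 D^{2}$)
$N{\left(7 \right)} g{\left(d{\left(2 \right)},23 \right)} = 2 \cdot 7^{2} \left(2 + 30 \cdot 23\right) = 2 \cdot 49 \left(2 + 690\right) = 98 \cdot 692 = 67816$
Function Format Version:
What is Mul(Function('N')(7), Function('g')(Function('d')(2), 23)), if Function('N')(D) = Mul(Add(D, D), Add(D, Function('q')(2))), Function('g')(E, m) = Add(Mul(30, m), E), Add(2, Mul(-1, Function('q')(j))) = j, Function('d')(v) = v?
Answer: 67816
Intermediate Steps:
Function('q')(j) = Add(2, Mul(-1, j))
Function('g')(E, m) = Add(E, Mul(30, m))
Function('N')(D) = Mul(2, Pow(D, 2)) (Function('N')(D) = Mul(Add(D, D), Add(D, Add(2, Mul(-1, 2)))) = Mul(Mul(2, D), Add(D, Add(2, -2))) = Mul(Mul(2, D), Add(D, 0)) = Mul(Mul(2, D), D) = Mul(2, Pow(D, 2)))
Mul(Function('N')(7), Function('g')(Function('d')(2), 23)) = Mul(Mul(2, Pow(7, 2)), Add(2, Mul(30, 23))) = Mul(Mul(2, 49), Add(2, 690)) = Mul(98, 692) = 67816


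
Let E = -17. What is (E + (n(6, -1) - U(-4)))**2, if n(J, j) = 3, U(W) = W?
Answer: 100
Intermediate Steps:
(E + (n(6, -1) - U(-4)))**2 = (-17 + (3 - 1*(-4)))**2 = (-17 + (3 + 4))**2 = (-17 + 7)**2 = (-10)**2 = 100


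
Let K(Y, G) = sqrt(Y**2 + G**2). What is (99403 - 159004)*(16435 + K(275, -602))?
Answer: -979542435 - 59601*sqrt(438029) ≈ -1.0190e+9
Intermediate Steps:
K(Y, G) = sqrt(G**2 + Y**2)
(99403 - 159004)*(16435 + K(275, -602)) = (99403 - 159004)*(16435 + sqrt((-602)**2 + 275**2)) = -59601*(16435 + sqrt(362404 + 75625)) = -59601*(16435 + sqrt(438029)) = -979542435 - 59601*sqrt(438029)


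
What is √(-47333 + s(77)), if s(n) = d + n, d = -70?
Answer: I*√47326 ≈ 217.55*I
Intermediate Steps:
s(n) = -70 + n
√(-47333 + s(77)) = √(-47333 + (-70 + 77)) = √(-47333 + 7) = √(-47326) = I*√47326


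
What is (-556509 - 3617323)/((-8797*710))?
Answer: 2086916/3122935 ≈ 0.66825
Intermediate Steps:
(-556509 - 3617323)/((-8797*710)) = -4173832/(-6245870) = -4173832*(-1/6245870) = 2086916/3122935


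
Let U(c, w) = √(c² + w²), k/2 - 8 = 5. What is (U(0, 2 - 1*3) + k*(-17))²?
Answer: 194481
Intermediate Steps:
k = 26 (k = 16 + 2*5 = 16 + 10 = 26)
(U(0, 2 - 1*3) + k*(-17))² = (√(0² + (2 - 1*3)²) + 26*(-17))² = (√(0 + (2 - 3)²) - 442)² = (√(0 + (-1)²) - 442)² = (√(0 + 1) - 442)² = (√1 - 442)² = (1 - 442)² = (-441)² = 194481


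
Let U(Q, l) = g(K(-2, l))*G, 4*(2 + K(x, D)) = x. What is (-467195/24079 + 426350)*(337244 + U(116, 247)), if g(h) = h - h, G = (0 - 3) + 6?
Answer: 3462016881262020/24079 ≈ 1.4378e+11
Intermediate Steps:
K(x, D) = -2 + x/4
G = 3 (G = -3 + 6 = 3)
g(h) = 0
U(Q, l) = 0 (U(Q, l) = 0*3 = 0)
(-467195/24079 + 426350)*(337244 + U(116, 247)) = (-467195/24079 + 426350)*(337244 + 0) = (-467195*1/24079 + 426350)*337244 = (-467195/24079 + 426350)*337244 = (10265614455/24079)*337244 = 3462016881262020/24079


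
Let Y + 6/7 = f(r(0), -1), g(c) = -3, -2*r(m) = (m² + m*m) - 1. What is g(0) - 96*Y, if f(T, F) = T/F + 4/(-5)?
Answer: 7143/35 ≈ 204.09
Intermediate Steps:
r(m) = ½ - m² (r(m) = -((m² + m*m) - 1)/2 = -((m² + m²) - 1)/2 = -(2*m² - 1)/2 = -(-1 + 2*m²)/2 = ½ - m²)
f(T, F) = -⅘ + T/F (f(T, F) = T/F + 4*(-⅕) = T/F - ⅘ = -⅘ + T/F)
Y = -151/70 (Y = -6/7 + (-⅘ + (½ - 1*0²)/(-1)) = -6/7 + (-⅘ + (½ - 1*0)*(-1)) = -6/7 + (-⅘ + (½ + 0)*(-1)) = -6/7 + (-⅘ + (½)*(-1)) = -6/7 + (-⅘ - ½) = -6/7 - 13/10 = -151/70 ≈ -2.1571)
g(0) - 96*Y = -3 - 96*(-151/70) = -3 + 7248/35 = 7143/35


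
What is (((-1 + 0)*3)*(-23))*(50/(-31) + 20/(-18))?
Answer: -17480/93 ≈ -187.96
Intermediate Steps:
(((-1 + 0)*3)*(-23))*(50/(-31) + 20/(-18)) = (-1*3*(-23))*(50*(-1/31) + 20*(-1/18)) = (-3*(-23))*(-50/31 - 10/9) = 69*(-760/279) = -17480/93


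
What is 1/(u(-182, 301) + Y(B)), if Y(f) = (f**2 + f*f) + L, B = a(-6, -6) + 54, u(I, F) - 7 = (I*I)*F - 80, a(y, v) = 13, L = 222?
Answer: 1/9979451 ≈ 1.0021e-7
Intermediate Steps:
u(I, F) = -73 + F*I**2 (u(I, F) = 7 + ((I*I)*F - 80) = 7 + (I**2*F - 80) = 7 + (F*I**2 - 80) = 7 + (-80 + F*I**2) = -73 + F*I**2)
B = 67 (B = 13 + 54 = 67)
Y(f) = 222 + 2*f**2 (Y(f) = (f**2 + f*f) + 222 = (f**2 + f**2) + 222 = 2*f**2 + 222 = 222 + 2*f**2)
1/(u(-182, 301) + Y(B)) = 1/((-73 + 301*(-182)**2) + (222 + 2*67**2)) = 1/((-73 + 301*33124) + (222 + 2*4489)) = 1/((-73 + 9970324) + (222 + 8978)) = 1/(9970251 + 9200) = 1/9979451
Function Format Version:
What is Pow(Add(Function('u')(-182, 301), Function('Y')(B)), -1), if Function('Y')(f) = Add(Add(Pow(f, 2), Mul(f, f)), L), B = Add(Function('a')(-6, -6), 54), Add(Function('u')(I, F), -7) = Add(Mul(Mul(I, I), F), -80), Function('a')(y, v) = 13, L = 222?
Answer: Rational(1, 9979451) ≈ 1.0021e-7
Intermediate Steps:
Function('u')(I, F) = Add(-73, Mul(F, Pow(I, 2))) (Function('u')(I, F) = Add(7, Add(Mul(Mul(I, I), F), -80)) = Add(7, Add(Mul(Pow(I, 2), F), -80)) = Add(7, Add(Mul(F, Pow(I, 2)), -80)) = Add(7, Add(-80, Mul(F, Pow(I, 2)))) = Add(-73, Mul(F, Pow(I, 2))))
B = 67 (B = Add(13, 54) = 67)
Function('Y')(f) = Add(222, Mul(2, Pow(f, 2))) (Function('Y')(f) = Add(Add(Pow(f, 2), Mul(f, f)), 222) = Add(Add(Pow(f, 2), Pow(f, 2)), 222) = Add(Mul(2, Pow(f, 2)), 222) = Add(222, Mul(2, Pow(f, 2))))
Pow(Add(Function('u')(-182, 301), Function('Y')(B)), -1) = Pow(Add(Add(-73, Mul(301, Pow(-182, 2))), Add(222, Mul(2, Pow(67, 2)))), -1) = Pow(Add(Add(-73, Mul(301, 33124)), Add(222, Mul(2, 4489))), -1) = Pow(Add(Add(-73, 9970324), Add(222, 8978)), -1) = Pow(Add(9970251, 9200), -1) = Pow(9979451, -1) = Rational(1, 9979451)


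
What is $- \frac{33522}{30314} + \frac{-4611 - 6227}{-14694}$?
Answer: $- \frac{41007284}{111358479} \approx -0.36825$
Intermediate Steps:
$- \frac{33522}{30314} + \frac{-4611 - 6227}{-14694} = \left(-33522\right) \frac{1}{30314} + \left(-4611 - 6227\right) \left(- \frac{1}{14694}\right) = - \frac{16761}{15157} - - \frac{5419}{7347} = - \frac{16761}{15157} + \frac{5419}{7347} = - \frac{41007284}{111358479}$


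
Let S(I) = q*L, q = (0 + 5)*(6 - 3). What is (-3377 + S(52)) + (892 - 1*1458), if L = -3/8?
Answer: -31589/8 ≈ -3948.6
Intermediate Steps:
L = -3/8 (L = -3*1/8 = -3/8 ≈ -0.37500)
q = 15 (q = 5*3 = 15)
S(I) = -45/8 (S(I) = 15*(-3/8) = -45/8)
(-3377 + S(52)) + (892 - 1*1458) = (-3377 - 45/8) + (892 - 1*1458) = -27061/8 + (892 - 1458) = -27061/8 - 566 = -31589/8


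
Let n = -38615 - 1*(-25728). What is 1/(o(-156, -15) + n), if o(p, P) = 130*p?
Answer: -1/33167 ≈ -3.0150e-5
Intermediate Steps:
n = -12887 (n = -38615 + 25728 = -12887)
1/(o(-156, -15) + n) = 1/(130*(-156) - 12887) = 1/(-20280 - 12887) = 1/(-33167) = -1/33167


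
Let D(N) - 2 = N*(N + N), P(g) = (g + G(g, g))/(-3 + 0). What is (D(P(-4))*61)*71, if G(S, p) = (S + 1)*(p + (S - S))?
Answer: 632326/9 ≈ 70259.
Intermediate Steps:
G(S, p) = p*(1 + S) (G(S, p) = (1 + S)*(p + 0) = (1 + S)*p = p*(1 + S))
P(g) = -g/3 - g*(1 + g)/3 (P(g) = (g + g*(1 + g))/(-3 + 0) = (g + g*(1 + g))/(-3) = (g + g*(1 + g))*(-1/3) = -g/3 - g*(1 + g)/3)
D(N) = 2 + 2*N**2 (D(N) = 2 + N*(N + N) = 2 + N*(2*N) = 2 + 2*N**2)
(D(P(-4))*61)*71 = ((2 + 2*((1/3)*(-4)*(-2 - 1*(-4)))**2)*61)*71 = ((2 + 2*((1/3)*(-4)*(-2 + 4))**2)*61)*71 = ((2 + 2*((1/3)*(-4)*2)**2)*61)*71 = ((2 + 2*(-8/3)**2)*61)*71 = ((2 + 2*(64/9))*61)*71 = ((2 + 128/9)*61)*71 = ((146/9)*61)*71 = (8906/9)*71 = 632326/9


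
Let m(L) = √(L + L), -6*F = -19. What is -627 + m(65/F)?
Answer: -627 + 2*√3705/19 ≈ -620.59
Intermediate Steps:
F = 19/6 (F = -⅙*(-19) = 19/6 ≈ 3.1667)
m(L) = √2*√L (m(L) = √(2*L) = √2*√L)
-627 + m(65/F) = -627 + √2*√(65/(19/6)) = -627 + √2*√(65*(6/19)) = -627 + √2*√(390/19) = -627 + √2*(√7410/19) = -627 + 2*√3705/19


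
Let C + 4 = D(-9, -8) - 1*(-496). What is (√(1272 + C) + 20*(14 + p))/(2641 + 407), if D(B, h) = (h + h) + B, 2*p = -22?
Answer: 5/254 + √1739/3048 ≈ 0.033367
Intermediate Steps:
p = -11 (p = (½)*(-22) = -11)
D(B, h) = B + 2*h (D(B, h) = 2*h + B = B + 2*h)
C = 467 (C = -4 + ((-9 + 2*(-8)) - 1*(-496)) = -4 + ((-9 - 16) + 496) = -4 + (-25 + 496) = -4 + 471 = 467)
(√(1272 + C) + 20*(14 + p))/(2641 + 407) = (√(1272 + 467) + 20*(14 - 11))/(2641 + 407) = (√1739 + 20*3)/3048 = (√1739 + 60)*(1/3048) = (60 + √1739)*(1/3048) = 5/254 + √1739/3048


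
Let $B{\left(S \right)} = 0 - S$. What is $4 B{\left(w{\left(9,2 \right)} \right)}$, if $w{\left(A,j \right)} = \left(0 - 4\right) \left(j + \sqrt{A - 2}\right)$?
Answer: $32 + 16 \sqrt{7} \approx 74.332$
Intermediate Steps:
$w{\left(A,j \right)} = - 4 j - 4 \sqrt{-2 + A}$ ($w{\left(A,j \right)} = - 4 \left(j + \sqrt{-2 + A}\right) = - 4 j - 4 \sqrt{-2 + A}$)
$B{\left(S \right)} = - S$
$4 B{\left(w{\left(9,2 \right)} \right)} = 4 \left(- (\left(-4\right) 2 - 4 \sqrt{-2 + 9})\right) = 4 \left(- (-8 - 4 \sqrt{7})\right) = 4 \left(8 + 4 \sqrt{7}\right) = 32 + 16 \sqrt{7}$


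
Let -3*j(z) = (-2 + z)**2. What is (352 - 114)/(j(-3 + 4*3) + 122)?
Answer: 714/317 ≈ 2.2524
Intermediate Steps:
j(z) = -(-2 + z)**2/3
(352 - 114)/(j(-3 + 4*3) + 122) = (352 - 114)/(-(-2 + (-3 + 4*3))**2/3 + 122) = 238/(-(-2 + (-3 + 12))**2/3 + 122) = 238/(-(-2 + 9)**2/3 + 122) = 238/(-1/3*7**2 + 122) = 238/(-1/3*49 + 122) = 238/(-49/3 + 122) = 238/(317/3) = 238*(3/317) = 714/317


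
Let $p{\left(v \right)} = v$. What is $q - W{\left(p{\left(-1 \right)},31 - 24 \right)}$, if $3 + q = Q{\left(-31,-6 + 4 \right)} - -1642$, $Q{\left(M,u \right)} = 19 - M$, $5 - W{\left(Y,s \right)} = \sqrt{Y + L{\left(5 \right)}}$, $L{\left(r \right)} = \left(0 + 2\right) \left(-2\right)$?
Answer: $1684 + i \sqrt{5} \approx 1684.0 + 2.2361 i$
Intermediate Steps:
$L{\left(r \right)} = -4$ ($L{\left(r \right)} = 2 \left(-2\right) = -4$)
$W{\left(Y,s \right)} = 5 - \sqrt{-4 + Y}$ ($W{\left(Y,s \right)} = 5 - \sqrt{Y - 4} = 5 - \sqrt{-4 + Y}$)
$q = 1689$ ($q = -3 + \left(\left(19 - -31\right) - -1642\right) = -3 + \left(\left(19 + 31\right) + 1642\right) = -3 + \left(50 + 1642\right) = -3 + 1692 = 1689$)
$q - W{\left(p{\left(-1 \right)},31 - 24 \right)} = 1689 - \left(5 - \sqrt{-4 - 1}\right) = 1689 - \left(5 - \sqrt{-5}\right) = 1689 - \left(5 - i \sqrt{5}\right) = 1684 + i \sqrt{5}$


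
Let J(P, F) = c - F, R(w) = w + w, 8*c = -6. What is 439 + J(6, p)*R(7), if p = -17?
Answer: 1333/2 ≈ 666.50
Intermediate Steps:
c = -¾ (c = (⅛)*(-6) = -¾ ≈ -0.75000)
R(w) = 2*w
J(P, F) = -¾ - F
439 + J(6, p)*R(7) = 439 + (-¾ - 1*(-17))*(2*7) = 439 + (-¾ + 17)*14 = 439 + (65/4)*14 = 439 + 455/2 = 1333/2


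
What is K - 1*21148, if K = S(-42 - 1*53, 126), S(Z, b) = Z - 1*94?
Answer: -21337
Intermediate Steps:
S(Z, b) = -94 + Z (S(Z, b) = Z - 94 = -94 + Z)
K = -189 (K = -94 + (-42 - 1*53) = -94 + (-42 - 53) = -94 - 95 = -189)
K - 1*21148 = -189 - 1*21148 = -189 - 21148 = -21337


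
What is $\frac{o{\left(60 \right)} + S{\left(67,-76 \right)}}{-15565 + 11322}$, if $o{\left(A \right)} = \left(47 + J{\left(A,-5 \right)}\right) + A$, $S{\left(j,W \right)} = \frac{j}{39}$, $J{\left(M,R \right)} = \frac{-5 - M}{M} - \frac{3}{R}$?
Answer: $- \frac{28141}{1103180} \approx -0.025509$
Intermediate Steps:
$J{\left(M,R \right)} = - \frac{3}{R} + \frac{-5 - M}{M}$ ($J{\left(M,R \right)} = \frac{-5 - M}{M} - \frac{3}{R} = - \frac{3}{R} + \frac{-5 - M}{M}$)
$S{\left(j,W \right)} = \frac{j}{39}$ ($S{\left(j,W \right)} = j \frac{1}{39} = \frac{j}{39}$)
$o{\left(A \right)} = \frac{233}{5} + A - \frac{5}{A}$ ($o{\left(A \right)} = \left(47 - \left(1 - \frac{3}{5} + \frac{5}{A}\right)\right) + A = \left(47 - \left(\frac{2}{5} + \frac{5}{A}\right)\right) + A = \left(\frac{233}{5} - \frac{5}{A}\right) + A = \frac{233}{5} + A - \frac{5}{A}$)
$\frac{o{\left(60 \right)} + S{\left(67,-76 \right)}}{-15565 + 11322} = \frac{\left(\frac{233}{5} + 60 - \frac{5}{60}\right) + \frac{1}{39} \cdot 67}{-15565 + 11322} = \frac{\left(\frac{233}{5} + 60 - \frac{1}{12}\right) + \frac{67}{39}}{-4243} = \left(\left(\frac{233}{5} + 60 - \frac{1}{12}\right) + \frac{67}{39}\right) \left(- \frac{1}{4243}\right) = \left(\frac{6391}{60} + \frac{67}{39}\right) \left(- \frac{1}{4243}\right) = \frac{28141}{260} \left(- \frac{1}{4243}\right) = - \frac{28141}{1103180}$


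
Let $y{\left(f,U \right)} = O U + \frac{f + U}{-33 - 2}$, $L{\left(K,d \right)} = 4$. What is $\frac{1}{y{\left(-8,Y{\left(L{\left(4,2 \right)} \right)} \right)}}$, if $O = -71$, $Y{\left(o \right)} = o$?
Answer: $- \frac{35}{9936} \approx -0.0035225$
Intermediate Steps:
$y{\left(f,U \right)} = - \frac{2486 U}{35} - \frac{f}{35}$ ($y{\left(f,U \right)} = - 71 U + \frac{f + U}{-33 - 2} = - 71 U + \frac{U + f}{-35} = - 71 U + \left(U + f\right) \left(- \frac{1}{35}\right) = - 71 U - \left(\frac{U}{35} + \frac{f}{35}\right) = - \frac{2486 U}{35} - \frac{f}{35}$)
$\frac{1}{y{\left(-8,Y{\left(L{\left(4,2 \right)} \right)} \right)}} = \frac{1}{\left(- \frac{2486}{35}\right) 4 - - \frac{8}{35}} = \frac{1}{- \frac{9944}{35} + \frac{8}{35}} = \frac{1}{- \frac{9936}{35}} = - \frac{35}{9936}$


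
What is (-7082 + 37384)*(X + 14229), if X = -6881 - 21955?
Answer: -442621314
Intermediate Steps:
X = -28836
(-7082 + 37384)*(X + 14229) = (-7082 + 37384)*(-28836 + 14229) = 30302*(-14607) = -442621314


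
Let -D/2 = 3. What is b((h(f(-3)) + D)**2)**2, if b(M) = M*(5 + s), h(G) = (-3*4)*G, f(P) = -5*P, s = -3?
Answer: 4787532864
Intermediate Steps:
D = -6 (D = -2*3 = -6)
h(G) = -12*G
b(M) = 2*M (b(M) = M*(5 - 3) = M*2 = 2*M)
b((h(f(-3)) + D)**2)**2 = (2*(-(-60)*(-3) - 6)**2)**2 = (2*(-12*15 - 6)**2)**2 = (2*(-180 - 6)**2)**2 = (2*(-186)**2)**2 = (2*34596)**2 = 69192**2 = 4787532864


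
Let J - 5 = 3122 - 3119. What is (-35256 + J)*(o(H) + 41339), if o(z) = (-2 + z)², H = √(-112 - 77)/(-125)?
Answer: -22769650588128/15625 - 422976*I*√21/125 ≈ -1.4573e+9 - 15507.0*I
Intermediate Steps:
J = 8 (J = 5 + (3122 - 3119) = 5 + 3 = 8)
H = -3*I*√21/125 (H = √(-189)*(-1/125) = (3*I*√21)*(-1/125) = -3*I*√21/125 ≈ -0.10998*I)
(-35256 + J)*(o(H) + 41339) = (-35256 + 8)*((-2 - 3*I*√21/125)² + 41339) = -35248*(41339 + (-2 - 3*I*√21/125)²) = -1457117072 - 35248*(-2 - 3*I*√21/125)²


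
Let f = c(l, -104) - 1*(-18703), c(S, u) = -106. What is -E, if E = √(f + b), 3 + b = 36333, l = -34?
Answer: -3*√6103 ≈ -234.36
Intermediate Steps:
f = 18597 (f = -106 - 1*(-18703) = -106 + 18703 = 18597)
b = 36330 (b = -3 + 36333 = 36330)
E = 3*√6103 (E = √(18597 + 36330) = √54927 = 3*√6103 ≈ 234.36)
-E = -3*√6103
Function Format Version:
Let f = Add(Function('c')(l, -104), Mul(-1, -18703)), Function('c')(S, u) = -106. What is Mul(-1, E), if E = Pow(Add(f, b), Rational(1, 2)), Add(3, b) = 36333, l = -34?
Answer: Mul(-3, Pow(6103, Rational(1, 2))) ≈ -234.36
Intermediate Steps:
f = 18597 (f = Add(-106, Mul(-1, -18703)) = Add(-106, 18703) = 18597)
b = 36330 (b = Add(-3, 36333) = 36330)
E = Mul(3, Pow(6103, Rational(1, 2))) (E = Pow(Add(18597, 36330), Rational(1, 2)) = Pow(54927, Rational(1, 2)) = Mul(3, Pow(6103, Rational(1, 2))) ≈ 234.36)
Mul(-1, E) = Mul(-1, Mul(3, Pow(6103, Rational(1, 2)))) = Mul(-3, Pow(6103, Rational(1, 2)))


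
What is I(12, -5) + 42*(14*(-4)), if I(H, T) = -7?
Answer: -2359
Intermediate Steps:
I(12, -5) + 42*(14*(-4)) = -7 + 42*(14*(-4)) = -7 + 42*(-56) = -7 - 2352 = -2359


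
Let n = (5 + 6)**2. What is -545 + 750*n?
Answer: 90205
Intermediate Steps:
n = 121 (n = 11**2 = 121)
-545 + 750*n = -545 + 750*121 = -545 + 90750 = 90205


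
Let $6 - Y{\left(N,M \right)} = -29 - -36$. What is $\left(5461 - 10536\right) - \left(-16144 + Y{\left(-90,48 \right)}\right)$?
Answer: $11070$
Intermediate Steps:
$Y{\left(N,M \right)} = -1$ ($Y{\left(N,M \right)} = 6 - \left(-29 - -36\right) = 6 - \left(-29 + 36\right) = 6 - 7 = -1$)
$\left(5461 - 10536\right) - \left(-16144 + Y{\left(-90,48 \right)}\right) = \left(5461 - 10536\right) + \left(16144 - -1\right) = -5075 + \left(16144 + 1\right) = -5075 + 16145 = 11070$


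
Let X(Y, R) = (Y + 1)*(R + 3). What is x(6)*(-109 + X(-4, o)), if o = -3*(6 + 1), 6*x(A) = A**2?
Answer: -330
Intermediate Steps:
x(A) = A**2/6
o = -21 (o = -3*7 = -21)
X(Y, R) = (1 + Y)*(3 + R)
x(6)*(-109 + X(-4, o)) = ((1/6)*6**2)*(-109 + (3 - 21 + 3*(-4) - 21*(-4))) = ((1/6)*36)*(-109 + (3 - 21 - 12 + 84)) = 6*(-109 + 54) = 6*(-55) = -330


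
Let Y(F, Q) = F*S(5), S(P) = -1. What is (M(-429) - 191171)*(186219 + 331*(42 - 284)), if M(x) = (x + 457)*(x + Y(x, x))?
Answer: -20286493007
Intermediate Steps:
Y(F, Q) = -F (Y(F, Q) = F*(-1) = -F)
M(x) = 0 (M(x) = (x + 457)*(x - x) = (457 + x)*0 = 0)
(M(-429) - 191171)*(186219 + 331*(42 - 284)) = (0 - 191171)*(186219 + 331*(42 - 284)) = -191171*(186219 + 331*(-242)) = -191171*(186219 - 80102) = -191171*106117 = -20286493007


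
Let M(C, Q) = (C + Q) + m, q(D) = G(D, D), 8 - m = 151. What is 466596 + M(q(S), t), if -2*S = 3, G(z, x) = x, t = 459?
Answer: 933821/2 ≈ 4.6691e+5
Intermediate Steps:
m = -143 (m = 8 - 1*151 = 8 - 151 = -143)
S = -3/2 (S = -½*3 = -3/2 ≈ -1.5000)
q(D) = D
M(C, Q) = -143 + C + Q (M(C, Q) = (C + Q) - 143 = -143 + C + Q)
466596 + M(q(S), t) = 466596 + (-143 - 3/2 + 459) = 466596 + 629/2 = 933821/2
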